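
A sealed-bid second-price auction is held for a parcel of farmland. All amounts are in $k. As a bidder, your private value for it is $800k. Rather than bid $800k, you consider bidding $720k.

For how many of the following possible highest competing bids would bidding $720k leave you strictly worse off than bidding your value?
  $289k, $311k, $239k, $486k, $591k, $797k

1

The deviation hurts exactly when the highest competing bid lies strictly between $720k and $800k — underbidding then forfeits a profitable win.
$289k: below both → same outcome either way.
$311k: below both → same outcome either way.
$239k: below both → same outcome either way.
$486k: below both → same outcome either way.
$591k: below both → same outcome either way.
$797k: inside the interval → strictly worse (loss $3k).
Count: 1.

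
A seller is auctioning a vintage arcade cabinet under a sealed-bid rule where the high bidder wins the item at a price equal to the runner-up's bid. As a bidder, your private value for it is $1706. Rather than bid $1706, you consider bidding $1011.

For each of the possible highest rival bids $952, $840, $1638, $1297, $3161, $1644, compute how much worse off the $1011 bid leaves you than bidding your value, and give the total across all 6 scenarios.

The deviation costs you only when the competing bid falls strictly between $1011 and $1706; elsewhere both bids give the same outcome.
$952: outcomes coincide → loss $0.
$840: outcomes coincide → loss $0.
$1638: truthful payoff $68, deviation payoff $0 → loss $68.
$1297: truthful payoff $409, deviation payoff $0 → loss $409.
$3161: outcomes coincide → loss $0.
$1644: truthful payoff $62, deviation payoff $0 → loss $62.
Total loss = $68 + $409 + $62 = $539.

$539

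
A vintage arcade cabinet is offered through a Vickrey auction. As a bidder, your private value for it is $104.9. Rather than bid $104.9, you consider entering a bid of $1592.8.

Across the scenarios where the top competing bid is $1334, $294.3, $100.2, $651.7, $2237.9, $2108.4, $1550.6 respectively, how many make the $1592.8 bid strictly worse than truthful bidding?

4

The deviation hurts exactly when the highest competing bid lies strictly between $104.9 and $1592.8 — overbidding then wins at a price above your value.
$1334: inside the interval → strictly worse (loss $1229.1).
$294.3: inside the interval → strictly worse (loss $189.4).
$100.2: below both → same outcome either way.
$651.7: inside the interval → strictly worse (loss $546.8).
$2237.9: above both → same outcome either way.
$2108.4: above both → same outcome either way.
$1550.6: inside the interval → strictly worse (loss $1445.7).
Count: 4.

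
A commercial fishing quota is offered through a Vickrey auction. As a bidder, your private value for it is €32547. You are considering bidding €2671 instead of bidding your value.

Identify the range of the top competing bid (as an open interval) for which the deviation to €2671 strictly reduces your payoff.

If the competing bid is below €2671, both bids win at the same price — no difference.
If it is above €32547, both bids lose — no difference.
If it lies strictly between €2671 and €32547, bidding your value wins at a price below your value (positive payoff) while bidding €2671 loses (payoff 0).
So the deviation strictly hurts on the open interval (€2671, €32547).
In a second-price auction your bid sets only whether you win, not what you pay, so bidding your true value is weakly dominant.

(€2671, €32547)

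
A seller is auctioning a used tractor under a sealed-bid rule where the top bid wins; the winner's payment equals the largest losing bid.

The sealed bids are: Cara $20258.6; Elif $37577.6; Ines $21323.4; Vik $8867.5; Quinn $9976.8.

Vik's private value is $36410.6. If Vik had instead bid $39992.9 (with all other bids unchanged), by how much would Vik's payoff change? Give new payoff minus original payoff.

The highest bid among the other bidders is $37577.6; Vik's bid doesn't change that.
Original bid $8867.5: Vik is not highest (top rival bid is $37577.6); payoff $0.
Alternative bid $39992.9: Vik is highest, pays the top rival bid $37577.6; payoff $36410.6 − $37577.6 = −$1167.
Change in payoff = −$1167 − ($0) = −$1167.

−$1167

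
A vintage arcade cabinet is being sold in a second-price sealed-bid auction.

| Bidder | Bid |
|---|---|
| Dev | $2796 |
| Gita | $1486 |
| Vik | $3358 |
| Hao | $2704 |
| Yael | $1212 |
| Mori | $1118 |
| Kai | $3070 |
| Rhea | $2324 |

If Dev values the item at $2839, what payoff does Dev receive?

$0

Highest bid: Vik at $3358, so Vik wins.
Second-highest bid: Kai at $3070 — that is the price the winner pays.
Dev did not win, so Dev pays nothing and receives nothing: payoff $0.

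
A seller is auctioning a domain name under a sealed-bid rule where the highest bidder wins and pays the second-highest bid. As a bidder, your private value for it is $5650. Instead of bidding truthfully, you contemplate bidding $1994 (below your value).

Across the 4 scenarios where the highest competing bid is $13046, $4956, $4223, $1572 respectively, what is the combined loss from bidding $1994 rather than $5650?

The deviation costs you only when the competing bid falls strictly between $1994 and $5650; elsewhere both bids give the same outcome.
$13046: outcomes coincide → loss $0.
$4956: truthful payoff $694, deviation payoff $0 → loss $694.
$4223: truthful payoff $1427, deviation payoff $0 → loss $1427.
$1572: outcomes coincide → loss $0.
Total loss = $694 + $1427 = $2121.

$2121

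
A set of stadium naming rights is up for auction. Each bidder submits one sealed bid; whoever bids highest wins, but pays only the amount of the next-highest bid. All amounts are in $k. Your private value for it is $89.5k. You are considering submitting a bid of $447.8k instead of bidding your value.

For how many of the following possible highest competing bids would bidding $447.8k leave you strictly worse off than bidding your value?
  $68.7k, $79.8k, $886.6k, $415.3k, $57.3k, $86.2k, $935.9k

The deviation hurts exactly when the highest competing bid lies strictly between $89.5k and $447.8k — overbidding then wins at a price above your value.
$68.7k: below both → same outcome either way.
$79.8k: below both → same outcome either way.
$886.6k: above both → same outcome either way.
$415.3k: inside the interval → strictly worse (loss $325.8k).
$57.3k: below both → same outcome either way.
$86.2k: below both → same outcome either way.
$935.9k: above both → same outcome either way.
Count: 1.

1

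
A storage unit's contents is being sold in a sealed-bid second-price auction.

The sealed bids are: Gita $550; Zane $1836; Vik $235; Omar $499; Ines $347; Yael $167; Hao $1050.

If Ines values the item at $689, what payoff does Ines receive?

$0

Highest bid: Zane at $1836, so Zane wins.
Second-highest bid: Hao at $1050 — that is the price the winner pays.
Ines did not win, so Ines pays nothing and receives nothing: payoff $0.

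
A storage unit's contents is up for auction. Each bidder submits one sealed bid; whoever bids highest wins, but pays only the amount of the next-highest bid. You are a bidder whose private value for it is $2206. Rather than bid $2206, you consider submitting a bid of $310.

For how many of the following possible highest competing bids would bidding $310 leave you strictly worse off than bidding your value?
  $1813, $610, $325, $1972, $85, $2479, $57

The deviation hurts exactly when the highest competing bid lies strictly between $310 and $2206 — underbidding then forfeits a profitable win.
$1813: inside the interval → strictly worse (loss $393).
$610: inside the interval → strictly worse (loss $1596).
$325: inside the interval → strictly worse (loss $1881).
$1972: inside the interval → strictly worse (loss $234).
$85: below both → same outcome either way.
$2479: above both → same outcome either way.
$57: below both → same outcome either way.
Count: 4.

4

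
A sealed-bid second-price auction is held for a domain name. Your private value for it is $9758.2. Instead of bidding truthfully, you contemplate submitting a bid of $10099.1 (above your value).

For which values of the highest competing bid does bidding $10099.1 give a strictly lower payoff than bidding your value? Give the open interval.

($9758.2, $10099.1)

If the competing bid is below $9758.2, both bids win at the same price — no difference.
If it is above $10099.1, both bids lose — no difference.
If it lies strictly between $9758.2 and $10099.1, bidding your value loses (payoff 0) while bidding $10099.1 wins at a price above your value (payoff negative).
So the deviation strictly hurts on the open interval ($9758.2, $10099.1).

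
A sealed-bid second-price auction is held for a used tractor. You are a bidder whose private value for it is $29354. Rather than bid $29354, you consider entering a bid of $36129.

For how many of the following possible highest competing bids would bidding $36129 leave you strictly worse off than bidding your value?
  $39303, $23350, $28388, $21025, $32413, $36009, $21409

The deviation hurts exactly when the highest competing bid lies strictly between $29354 and $36129 — overbidding then wins at a price above your value.
$39303: above both → same outcome either way.
$23350: below both → same outcome either way.
$28388: below both → same outcome either way.
$21025: below both → same outcome either way.
$32413: inside the interval → strictly worse (loss $3059).
$36009: inside the interval → strictly worse (loss $6655).
$21409: below both → same outcome either way.
Count: 2.

2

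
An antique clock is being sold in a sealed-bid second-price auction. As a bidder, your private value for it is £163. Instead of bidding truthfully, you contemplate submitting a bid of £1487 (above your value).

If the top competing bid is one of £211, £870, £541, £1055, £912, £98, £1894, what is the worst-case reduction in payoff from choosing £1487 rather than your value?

£211: truthful gives £0, deviation gives −£48 → loss £48.
£870: truthful gives £0, deviation gives −£707 → loss £707.
£541: truthful gives £0, deviation gives −£378 → loss £378.
£1055: truthful gives £0, deviation gives −£892 → loss £892.
£912: truthful gives £0, deviation gives −£749 → loss £749.
£98: same outcome either way → loss £0.
£1894: same outcome either way → loss £0.
Maximum loss: £892.

£892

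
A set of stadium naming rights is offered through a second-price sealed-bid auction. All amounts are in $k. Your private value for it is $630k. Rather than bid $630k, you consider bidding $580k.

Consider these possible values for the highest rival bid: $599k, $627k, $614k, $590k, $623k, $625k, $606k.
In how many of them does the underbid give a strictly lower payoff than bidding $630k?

7

The deviation hurts exactly when the highest competing bid lies strictly between $580k and $630k — underbidding then forfeits a profitable win.
$599k: inside the interval → strictly worse (loss $31k).
$627k: inside the interval → strictly worse (loss $3k).
$614k: inside the interval → strictly worse (loss $16k).
$590k: inside the interval → strictly worse (loss $40k).
$623k: inside the interval → strictly worse (loss $7k).
$625k: inside the interval → strictly worse (loss $5k).
$606k: inside the interval → strictly worse (loss $24k).
Count: 7.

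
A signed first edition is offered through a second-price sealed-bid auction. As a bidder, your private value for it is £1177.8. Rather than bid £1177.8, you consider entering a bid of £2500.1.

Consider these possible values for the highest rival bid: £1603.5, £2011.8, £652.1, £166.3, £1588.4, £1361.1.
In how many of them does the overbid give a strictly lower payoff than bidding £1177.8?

4

The deviation hurts exactly when the highest competing bid lies strictly between £1177.8 and £2500.1 — overbidding then wins at a price above your value.
£1603.5: inside the interval → strictly worse (loss £425.7).
£2011.8: inside the interval → strictly worse (loss £834).
£652.1: below both → same outcome either way.
£166.3: below both → same outcome either way.
£1588.4: inside the interval → strictly worse (loss £410.6).
£1361.1: inside the interval → strictly worse (loss £183.3).
Count: 4.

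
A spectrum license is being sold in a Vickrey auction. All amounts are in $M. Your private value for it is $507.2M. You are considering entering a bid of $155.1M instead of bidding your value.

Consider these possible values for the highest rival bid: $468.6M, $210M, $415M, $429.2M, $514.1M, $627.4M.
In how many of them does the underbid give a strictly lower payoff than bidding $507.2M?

4

The deviation hurts exactly when the highest competing bid lies strictly between $155.1M and $507.2M — underbidding then forfeits a profitable win.
$468.6M: inside the interval → strictly worse (loss $38.6M).
$210M: inside the interval → strictly worse (loss $297.2M).
$415M: inside the interval → strictly worse (loss $92.2M).
$429.2M: inside the interval → strictly worse (loss $78M).
$514.1M: above both → same outcome either way.
$627.4M: above both → same outcome either way.
Count: 4.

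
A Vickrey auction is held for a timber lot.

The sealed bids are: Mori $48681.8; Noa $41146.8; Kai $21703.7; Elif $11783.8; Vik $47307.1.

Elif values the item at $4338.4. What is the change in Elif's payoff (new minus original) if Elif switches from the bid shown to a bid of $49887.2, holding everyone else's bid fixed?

The highest bid among the other bidders is $48681.8; Elif's bid doesn't change that.
Original bid $11783.8: Elif is not highest (top rival bid is $48681.8); payoff $0.
Alternative bid $49887.2: Elif is highest, pays the top rival bid $48681.8; payoff $4338.4 − $48681.8 = −$44343.4.
Change in payoff = −$44343.4 − ($0) = −$44343.4.

−$44343.4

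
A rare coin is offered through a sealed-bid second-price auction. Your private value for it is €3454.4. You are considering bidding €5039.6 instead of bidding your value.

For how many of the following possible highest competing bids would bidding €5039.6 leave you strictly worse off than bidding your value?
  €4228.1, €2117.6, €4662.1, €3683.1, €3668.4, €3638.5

5

The deviation hurts exactly when the highest competing bid lies strictly between €3454.4 and €5039.6 — overbidding then wins at a price above your value.
€4228.1: inside the interval → strictly worse (loss €773.7).
€2117.6: below both → same outcome either way.
€4662.1: inside the interval → strictly worse (loss €1207.7).
€3683.1: inside the interval → strictly worse (loss €228.7).
€3668.4: inside the interval → strictly worse (loss €214).
€3638.5: inside the interval → strictly worse (loss €184.1).
Count: 5.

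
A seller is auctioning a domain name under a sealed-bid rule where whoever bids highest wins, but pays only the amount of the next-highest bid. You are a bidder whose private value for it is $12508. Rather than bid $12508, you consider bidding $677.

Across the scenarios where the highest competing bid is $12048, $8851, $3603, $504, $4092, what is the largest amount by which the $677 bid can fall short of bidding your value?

$12048: truthful gives $460, deviation gives $0 → loss $460.
$8851: truthful gives $3657, deviation gives $0 → loss $3657.
$3603: truthful gives $8905, deviation gives $0 → loss $8905.
$504: same outcome either way → loss $0.
$4092: truthful gives $8416, deviation gives $0 → loss $8416.
Maximum loss: $8905.

$8905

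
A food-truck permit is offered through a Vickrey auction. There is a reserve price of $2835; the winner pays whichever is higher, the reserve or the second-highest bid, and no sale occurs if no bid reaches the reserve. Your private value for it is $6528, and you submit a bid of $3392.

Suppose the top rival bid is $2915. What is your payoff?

Your bid $3392 is the highest and exceeds the reserve.
Price = max(second-highest bid, reserve) = max($2915, $2835) = $2915.
Payoff = $6528 − $2915 = $3613.

$3613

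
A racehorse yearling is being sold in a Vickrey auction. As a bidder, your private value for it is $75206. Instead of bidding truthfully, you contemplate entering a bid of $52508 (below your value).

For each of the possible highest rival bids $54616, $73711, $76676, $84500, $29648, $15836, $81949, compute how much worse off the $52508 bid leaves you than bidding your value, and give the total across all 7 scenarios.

$22085

The deviation costs you only when the competing bid falls strictly between $52508 and $75206; elsewhere both bids give the same outcome.
$54616: truthful payoff $20590, deviation payoff $0 → loss $20590.
$73711: truthful payoff $1495, deviation payoff $0 → loss $1495.
$76676: outcomes coincide → loss $0.
$84500: outcomes coincide → loss $0.
$29648: outcomes coincide → loss $0.
$15836: outcomes coincide → loss $0.
$81949: outcomes coincide → loss $0.
Total loss = $20590 + $1495 = $22085.
Truthful bidding weakly dominates here: raising your bid can only win items priced above your value, and lowering it can only forfeit items priced below.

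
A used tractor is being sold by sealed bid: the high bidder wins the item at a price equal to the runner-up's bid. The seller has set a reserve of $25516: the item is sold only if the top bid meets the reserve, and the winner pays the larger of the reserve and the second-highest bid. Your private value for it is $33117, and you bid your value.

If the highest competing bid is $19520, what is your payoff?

$7601

Your bid $33117 is the highest and exceeds the reserve.
Price = max(second-highest bid, reserve) = max($19520, $25516) = $25516.
Payoff = $33117 − $25516 = $7601.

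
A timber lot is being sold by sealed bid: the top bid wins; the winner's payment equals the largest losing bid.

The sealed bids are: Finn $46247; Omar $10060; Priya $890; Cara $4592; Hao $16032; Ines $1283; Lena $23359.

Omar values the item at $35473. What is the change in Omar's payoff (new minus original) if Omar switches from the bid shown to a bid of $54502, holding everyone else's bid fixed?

−$10774

The highest bid among the other bidders is $46247; Omar's bid doesn't change that.
Original bid $10060: Omar is not highest (top rival bid is $46247); payoff $0.
Alternative bid $54502: Omar is highest, pays the top rival bid $46247; payoff $35473 − $46247 = −$10774.
Change in payoff = −$10774 − ($0) = −$10774.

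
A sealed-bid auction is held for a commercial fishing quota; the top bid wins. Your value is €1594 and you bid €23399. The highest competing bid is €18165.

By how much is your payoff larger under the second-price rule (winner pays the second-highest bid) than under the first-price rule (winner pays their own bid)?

You have the highest bid, so you win under either rule.
Second-price: pay €18165 → payoff −€16571.
First-price: pay your own bid €23399 → payoff −€21805.
Difference = −€16571 − (−€21805) = €5234.

€5234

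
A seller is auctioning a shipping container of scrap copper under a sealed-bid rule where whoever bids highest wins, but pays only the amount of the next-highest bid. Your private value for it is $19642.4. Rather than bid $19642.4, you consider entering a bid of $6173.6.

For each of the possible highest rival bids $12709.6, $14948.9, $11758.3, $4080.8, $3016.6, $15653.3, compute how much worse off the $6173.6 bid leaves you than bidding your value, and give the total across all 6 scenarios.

$23499.5

The deviation costs you only when the competing bid falls strictly between $6173.6 and $19642.4; elsewhere both bids give the same outcome.
$12709.6: truthful payoff $6932.8, deviation payoff $0 → loss $6932.8.
$14948.9: truthful payoff $4693.5, deviation payoff $0 → loss $4693.5.
$11758.3: truthful payoff $7884.1, deviation payoff $0 → loss $7884.1.
$4080.8: outcomes coincide → loss $0.
$3016.6: outcomes coincide → loss $0.
$15653.3: truthful payoff $3989.1, deviation payoff $0 → loss $3989.1.
Total loss = $6932.8 + $4693.5 + $7884.1 + $3989.1 = $23499.5.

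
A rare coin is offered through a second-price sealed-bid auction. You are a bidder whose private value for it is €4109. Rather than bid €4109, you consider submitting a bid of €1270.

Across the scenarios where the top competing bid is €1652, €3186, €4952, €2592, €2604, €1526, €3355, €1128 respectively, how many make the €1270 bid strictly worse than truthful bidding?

The deviation hurts exactly when the highest competing bid lies strictly between €1270 and €4109 — underbidding then forfeits a profitable win.
€1652: inside the interval → strictly worse (loss €2457).
€3186: inside the interval → strictly worse (loss €923).
€4952: above both → same outcome either way.
€2592: inside the interval → strictly worse (loss €1517).
€2604: inside the interval → strictly worse (loss €1505).
€1526: inside the interval → strictly worse (loss €2583).
€3355: inside the interval → strictly worse (loss €754).
€1128: below both → same outcome either way.
Count: 6.

6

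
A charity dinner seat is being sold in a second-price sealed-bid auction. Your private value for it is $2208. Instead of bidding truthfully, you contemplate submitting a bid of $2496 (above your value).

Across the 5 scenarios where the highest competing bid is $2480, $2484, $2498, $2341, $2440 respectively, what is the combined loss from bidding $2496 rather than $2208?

$913

The deviation costs you only when the competing bid falls strictly between $2208 and $2496; elsewhere both bids give the same outcome.
$2480: truthful payoff $0, deviation payoff −$272 → loss $272.
$2484: truthful payoff $0, deviation payoff −$276 → loss $276.
$2498: outcomes coincide → loss $0.
$2341: truthful payoff $0, deviation payoff −$133 → loss $133.
$2440: truthful payoff $0, deviation payoff −$232 → loss $232.
Total loss = $272 + $276 + $133 + $232 = $913.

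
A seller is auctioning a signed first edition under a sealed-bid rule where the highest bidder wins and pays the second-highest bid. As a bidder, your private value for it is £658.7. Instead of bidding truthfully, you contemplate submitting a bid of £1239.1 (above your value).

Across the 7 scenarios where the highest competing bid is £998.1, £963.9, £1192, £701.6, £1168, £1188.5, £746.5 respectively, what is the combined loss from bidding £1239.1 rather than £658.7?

The deviation costs you only when the competing bid falls strictly between £658.7 and £1239.1; elsewhere both bids give the same outcome.
£998.1: truthful payoff £0, deviation payoff −£339.4 → loss £339.4.
£963.9: truthful payoff £0, deviation payoff −£305.2 → loss £305.2.
£1192: truthful payoff £0, deviation payoff −£533.3 → loss £533.3.
£701.6: truthful payoff £0, deviation payoff −£42.9 → loss £42.9.
£1168: truthful payoff £0, deviation payoff −£509.3 → loss £509.3.
£1188.5: truthful payoff £0, deviation payoff −£529.8 → loss £529.8.
£746.5: truthful payoff £0, deviation payoff −£87.8 → loss £87.8.
Total loss = £339.4 + £305.2 + £533.3 + £42.9 + £509.3 + £529.8 + £87.8 = £2347.7.
Because the price is fixed by the runner-up's bid, deviating from your value can only change a good outcome into a bad one — never the reverse.

£2347.7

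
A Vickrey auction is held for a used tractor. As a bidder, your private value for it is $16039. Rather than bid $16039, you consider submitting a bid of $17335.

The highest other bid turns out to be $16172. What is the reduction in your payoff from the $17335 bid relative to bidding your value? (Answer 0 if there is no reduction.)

$133

Bidding your value $16039: you lose (since $16039 < $16172). Payoff $0.
Bidding $17335: you win and pay $16172. Payoff $16039 − $16172 = −$133.
The competing bid $16172 lies between your value and your inflated bid, so overbidding wins an item priced above your value.
Loss from deviating = $0 − (−$133) = $133.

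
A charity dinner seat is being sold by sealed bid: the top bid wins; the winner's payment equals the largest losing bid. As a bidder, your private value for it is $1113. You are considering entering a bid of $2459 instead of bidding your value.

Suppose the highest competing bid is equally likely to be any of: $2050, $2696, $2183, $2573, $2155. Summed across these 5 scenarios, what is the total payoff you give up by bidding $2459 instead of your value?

The deviation costs you only when the competing bid falls strictly between $1113 and $2459; elsewhere both bids give the same outcome.
$2050: truthful payoff $0, deviation payoff −$937 → loss $937.
$2696: outcomes coincide → loss $0.
$2183: truthful payoff $0, deviation payoff −$1070 → loss $1070.
$2573: outcomes coincide → loss $0.
$2155: truthful payoff $0, deviation payoff −$1042 → loss $1042.
Total loss = $937 + $1070 + $1042 = $3049.

$3049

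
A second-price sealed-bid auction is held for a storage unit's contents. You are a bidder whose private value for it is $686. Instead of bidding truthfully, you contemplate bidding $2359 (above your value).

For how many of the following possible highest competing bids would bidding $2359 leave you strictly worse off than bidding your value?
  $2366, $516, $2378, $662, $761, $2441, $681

1

The deviation hurts exactly when the highest competing bid lies strictly between $686 and $2359 — overbidding then wins at a price above your value.
$2366: above both → same outcome either way.
$516: below both → same outcome either way.
$2378: above both → same outcome either way.
$662: below both → same outcome either way.
$761: inside the interval → strictly worse (loss $75).
$2441: above both → same outcome either way.
$681: below both → same outcome either way.
Count: 1.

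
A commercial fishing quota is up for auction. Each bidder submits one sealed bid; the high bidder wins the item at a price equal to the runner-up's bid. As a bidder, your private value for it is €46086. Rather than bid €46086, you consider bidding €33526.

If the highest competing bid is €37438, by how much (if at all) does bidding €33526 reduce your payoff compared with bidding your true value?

Bidding your value €46086: you win (since €46086 > €37438) and pay €37438. Payoff €8648.
Bidding €33526: you lose. Payoff €0.
The competing bid €37438 lies between your shaded bid and your value, so underbidding forfeits an item you could have won at a profitable price.
Loss from deviating = €8648 − (€0) = €8648.
Truthful bidding weakly dominates here: raising your bid can only win items priced above your value, and lowering it can only forfeit items priced below.

€8648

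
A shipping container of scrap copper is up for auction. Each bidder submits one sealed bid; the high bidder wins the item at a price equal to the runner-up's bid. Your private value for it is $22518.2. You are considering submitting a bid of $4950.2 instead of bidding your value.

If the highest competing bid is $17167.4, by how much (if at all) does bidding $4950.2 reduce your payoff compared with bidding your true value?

Bidding your value $22518.2: you win (since $22518.2 > $17167.4) and pay $17167.4. Payoff $5350.8.
Bidding $4950.2: you lose. Payoff $0.
The competing bid $17167.4 lies between your shaded bid and your value, so underbidding forfeits an item you could have won at a profitable price.
Loss from deviating = $5350.8 − ($0) = $5350.8.

$5350.8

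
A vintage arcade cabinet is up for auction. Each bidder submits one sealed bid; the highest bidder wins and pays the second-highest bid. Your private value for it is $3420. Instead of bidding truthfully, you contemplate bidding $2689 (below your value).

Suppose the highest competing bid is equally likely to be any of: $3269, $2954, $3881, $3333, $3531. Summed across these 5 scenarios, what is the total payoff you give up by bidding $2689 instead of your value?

The deviation costs you only when the competing bid falls strictly between $2689 and $3420; elsewhere both bids give the same outcome.
$3269: truthful payoff $151, deviation payoff $0 → loss $151.
$2954: truthful payoff $466, deviation payoff $0 → loss $466.
$3881: outcomes coincide → loss $0.
$3333: truthful payoff $87, deviation payoff $0 → loss $87.
$3531: outcomes coincide → loss $0.
Total loss = $151 + $466 + $87 = $704.
Truthful bidding weakly dominates here: raising your bid can only win items priced above your value, and lowering it can only forfeit items priced below.

$704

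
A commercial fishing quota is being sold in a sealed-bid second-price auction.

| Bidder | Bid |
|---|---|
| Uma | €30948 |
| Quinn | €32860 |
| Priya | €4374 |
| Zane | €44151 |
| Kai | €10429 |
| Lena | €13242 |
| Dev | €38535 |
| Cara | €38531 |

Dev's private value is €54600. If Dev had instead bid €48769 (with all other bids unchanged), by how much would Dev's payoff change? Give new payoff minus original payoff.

€10449

The highest bid among the other bidders is €44151; Dev's bid doesn't change that.
Original bid €38535: Dev is not highest (top rival bid is €44151); payoff €0.
Alternative bid €48769: Dev is highest, pays the top rival bid €44151; payoff €54600 − €44151 = €10449.
Change in payoff = €10449 − (€0) = €10449.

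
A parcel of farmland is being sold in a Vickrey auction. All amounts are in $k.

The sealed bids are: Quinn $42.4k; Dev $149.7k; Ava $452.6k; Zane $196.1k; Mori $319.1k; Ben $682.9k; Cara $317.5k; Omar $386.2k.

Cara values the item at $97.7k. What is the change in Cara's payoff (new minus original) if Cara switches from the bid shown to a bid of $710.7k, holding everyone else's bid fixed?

−$585.2k

The highest bid among the other bidders is $682.9k; Cara's bid doesn't change that.
Original bid $317.5k: Cara is not highest (top rival bid is $682.9k); payoff $0k.
Alternative bid $710.7k: Cara is highest, pays the top rival bid $682.9k; payoff $97.7k − $682.9k = −$585.2k.
Change in payoff = −$585.2k − ($0k) = −$585.2k.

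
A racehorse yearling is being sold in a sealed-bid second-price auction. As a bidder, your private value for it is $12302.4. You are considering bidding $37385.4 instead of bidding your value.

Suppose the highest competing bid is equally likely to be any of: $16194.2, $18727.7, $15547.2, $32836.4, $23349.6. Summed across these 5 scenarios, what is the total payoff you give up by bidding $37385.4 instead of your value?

The deviation costs you only when the competing bid falls strictly between $12302.4 and $37385.4; elsewhere both bids give the same outcome.
$16194.2: truthful payoff $0, deviation payoff −$3891.8 → loss $3891.8.
$18727.7: truthful payoff $0, deviation payoff −$6425.3 → loss $6425.3.
$15547.2: truthful payoff $0, deviation payoff −$3244.8 → loss $3244.8.
$32836.4: truthful payoff $0, deviation payoff −$20534 → loss $20534.
$23349.6: truthful payoff $0, deviation payoff −$11047.2 → loss $11047.2.
Total loss = $3891.8 + $6425.3 + $3244.8 + $20534 + $11047.2 = $45143.1.

$45143.1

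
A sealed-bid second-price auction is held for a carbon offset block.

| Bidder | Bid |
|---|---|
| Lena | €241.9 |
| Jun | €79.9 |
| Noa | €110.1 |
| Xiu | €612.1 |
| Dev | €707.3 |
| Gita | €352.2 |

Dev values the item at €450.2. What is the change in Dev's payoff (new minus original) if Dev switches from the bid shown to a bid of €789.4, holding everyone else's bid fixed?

€0

The highest bid among the other bidders is €612.1; Dev's bid doesn't change that.
Original bid €707.3: Dev is highest, pays the top rival bid €612.1; payoff €450.2 − €612.1 = −€161.9.
Alternative bid €789.4: Dev is highest, pays the top rival bid €612.1; payoff €450.2 − €612.1 = −€161.9.
Change in payoff = −€161.9 − (−€161.9) = €0.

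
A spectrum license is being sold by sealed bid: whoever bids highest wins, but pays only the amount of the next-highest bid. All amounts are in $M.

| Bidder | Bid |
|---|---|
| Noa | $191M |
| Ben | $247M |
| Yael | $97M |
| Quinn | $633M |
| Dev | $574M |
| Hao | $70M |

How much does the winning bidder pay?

Highest bid: Quinn at $633M, so Quinn wins.
Second-highest bid: Dev at $574M — that is the price the winner pays.

$574M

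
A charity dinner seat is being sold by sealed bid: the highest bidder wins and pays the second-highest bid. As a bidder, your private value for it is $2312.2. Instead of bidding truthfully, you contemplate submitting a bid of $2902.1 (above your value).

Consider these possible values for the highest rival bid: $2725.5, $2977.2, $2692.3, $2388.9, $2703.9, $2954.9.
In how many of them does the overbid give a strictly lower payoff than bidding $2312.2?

4

The deviation hurts exactly when the highest competing bid lies strictly between $2312.2 and $2902.1 — overbidding then wins at a price above your value.
$2725.5: inside the interval → strictly worse (loss $413.3).
$2977.2: above both → same outcome either way.
$2692.3: inside the interval → strictly worse (loss $380.1).
$2388.9: inside the interval → strictly worse (loss $76.7).
$2703.9: inside the interval → strictly worse (loss $391.7).
$2954.9: above both → same outcome either way.
Count: 4.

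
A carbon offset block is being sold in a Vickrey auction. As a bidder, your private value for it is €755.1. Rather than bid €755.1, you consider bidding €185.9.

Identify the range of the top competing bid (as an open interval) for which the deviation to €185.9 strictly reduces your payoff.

(€185.9, €755.1)

If the competing bid is below €185.9, both bids win at the same price — no difference.
If it is above €755.1, both bids lose — no difference.
If it lies strictly between €185.9 and €755.1, bidding your value wins at a price below your value (positive payoff) while bidding €185.9 loses (payoff 0).
So the deviation strictly hurts on the open interval (€185.9, €755.1).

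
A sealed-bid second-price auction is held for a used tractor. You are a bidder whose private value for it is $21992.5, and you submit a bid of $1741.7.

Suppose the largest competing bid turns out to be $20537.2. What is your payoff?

Your bid $1741.7 is below the highest competing bid $20537.2, so you lose.
A losing bidder pays nothing and receives nothing: payoff = $0.

$0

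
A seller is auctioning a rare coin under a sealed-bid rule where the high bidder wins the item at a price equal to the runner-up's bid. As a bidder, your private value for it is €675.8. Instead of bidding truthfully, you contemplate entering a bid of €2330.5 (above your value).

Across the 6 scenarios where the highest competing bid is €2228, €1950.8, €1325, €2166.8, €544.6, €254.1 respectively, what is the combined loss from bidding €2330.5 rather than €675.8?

€4967.4

The deviation costs you only when the competing bid falls strictly between €675.8 and €2330.5; elsewhere both bids give the same outcome.
€2228: truthful payoff €0, deviation payoff −€1552.2 → loss €1552.2.
€1950.8: truthful payoff €0, deviation payoff −€1275 → loss €1275.
€1325: truthful payoff €0, deviation payoff −€649.2 → loss €649.2.
€2166.8: truthful payoff €0, deviation payoff −€1491 → loss €1491.
€544.6: outcomes coincide → loss €0.
€254.1: outcomes coincide → loss €0.
Total loss = €1552.2 + €1275 + €649.2 + €1491 = €4967.4.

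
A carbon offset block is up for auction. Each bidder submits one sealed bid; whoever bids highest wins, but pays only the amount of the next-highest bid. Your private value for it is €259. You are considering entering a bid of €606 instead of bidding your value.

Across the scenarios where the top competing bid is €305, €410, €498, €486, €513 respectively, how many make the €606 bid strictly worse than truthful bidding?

5

The deviation hurts exactly when the highest competing bid lies strictly between €259 and €606 — overbidding then wins at a price above your value.
€305: inside the interval → strictly worse (loss €46).
€410: inside the interval → strictly worse (loss €151).
€498: inside the interval → strictly worse (loss €239).
€486: inside the interval → strictly worse (loss €227).
€513: inside the interval → strictly worse (loss €254).
Count: 5.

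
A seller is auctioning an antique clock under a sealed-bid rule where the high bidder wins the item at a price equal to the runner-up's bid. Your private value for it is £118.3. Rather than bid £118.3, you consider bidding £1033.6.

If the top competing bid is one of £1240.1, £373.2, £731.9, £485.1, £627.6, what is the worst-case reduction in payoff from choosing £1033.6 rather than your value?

£613.6

£1240.1: same outcome either way → loss £0.
£373.2: truthful gives £0, deviation gives −£254.9 → loss £254.9.
£731.9: truthful gives £0, deviation gives −£613.6 → loss £613.6.
£485.1: truthful gives £0, deviation gives −£366.8 → loss £366.8.
£627.6: truthful gives £0, deviation gives −£509.3 → loss £509.3.
Maximum loss: £613.6.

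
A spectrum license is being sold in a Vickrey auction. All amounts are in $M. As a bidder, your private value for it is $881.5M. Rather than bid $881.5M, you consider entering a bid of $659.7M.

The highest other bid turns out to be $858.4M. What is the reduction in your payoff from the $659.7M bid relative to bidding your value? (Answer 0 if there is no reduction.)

$23.1M

Bidding your value $881.5M: you win (since $881.5M > $858.4M) and pay $858.4M. Payoff $23.1M.
Bidding $659.7M: you lose. Payoff $0M.
The competing bid $858.4M lies between your shaded bid and your value, so underbidding forfeits an item you could have won at a profitable price.
Loss from deviating = $23.1M − ($0M) = $23.1M.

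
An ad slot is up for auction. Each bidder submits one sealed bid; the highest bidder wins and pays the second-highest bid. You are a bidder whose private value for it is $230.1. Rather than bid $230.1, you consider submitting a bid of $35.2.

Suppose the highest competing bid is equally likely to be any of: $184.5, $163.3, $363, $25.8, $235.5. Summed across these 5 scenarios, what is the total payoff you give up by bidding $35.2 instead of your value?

$112.4

The deviation costs you only when the competing bid falls strictly between $35.2 and $230.1; elsewhere both bids give the same outcome.
$184.5: truthful payoff $45.6, deviation payoff $0 → loss $45.6.
$163.3: truthful payoff $66.8, deviation payoff $0 → loss $66.8.
$363: outcomes coincide → loss $0.
$25.8: outcomes coincide → loss $0.
$235.5: outcomes coincide → loss $0.
Total loss = $45.6 + $66.8 = $112.4.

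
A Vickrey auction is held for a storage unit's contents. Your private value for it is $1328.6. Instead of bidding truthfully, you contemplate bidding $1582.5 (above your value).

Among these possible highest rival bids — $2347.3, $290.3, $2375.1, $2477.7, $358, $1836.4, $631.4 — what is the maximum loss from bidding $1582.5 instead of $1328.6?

$2347.3: same outcome either way → loss $0.
$290.3: same outcome either way → loss $0.
$2375.1: same outcome either way → loss $0.
$2477.7: same outcome either way → loss $0.
$358: same outcome either way → loss $0.
$1836.4: same outcome either way → loss $0.
$631.4: same outcome either way → loss $0.
Maximum loss: $0.

$0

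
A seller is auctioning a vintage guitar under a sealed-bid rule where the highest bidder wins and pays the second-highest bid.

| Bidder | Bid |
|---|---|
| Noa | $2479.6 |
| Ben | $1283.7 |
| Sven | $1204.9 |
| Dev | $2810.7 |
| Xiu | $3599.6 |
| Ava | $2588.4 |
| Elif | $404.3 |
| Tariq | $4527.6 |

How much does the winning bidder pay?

Highest bid: Tariq at $4527.6, so Tariq wins.
Second-highest bid: Xiu at $3599.6 — that is the price the winner pays.

$3599.6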